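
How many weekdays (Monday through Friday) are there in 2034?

260

1 January 2034 is a Sunday.
That's 365 days from start to end, counting both.
365 = 7 × 52 + 1, so there are 52 full weeks plus 1 extra day.
Each full week contributes 5 weekdays (Mon–Fri): 52 × 5 = 260.
The 1 extra day is Sun — none qualify.
Total: 260 + 0 = 260.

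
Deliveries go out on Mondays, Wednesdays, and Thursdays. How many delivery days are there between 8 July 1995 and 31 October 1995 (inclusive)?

49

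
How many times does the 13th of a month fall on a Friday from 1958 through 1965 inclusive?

Friday-the-13ths by year:
1958: Jun
1959: Feb, Mar, Nov
1960: May
1961: Jan, Oct
1962: Apr, Jul
1963: Sep, Dec
1964: Mar, Nov
1965: Aug

14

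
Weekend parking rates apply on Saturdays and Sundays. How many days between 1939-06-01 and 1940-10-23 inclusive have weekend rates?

146

1939-06-01 is a Thursday.
That's 511 days from start to end, counting both.
511 = 7 × 73, so the span is exactly 73 full weeks.
Each full week contributes 2 weekend days (Sat, Sun): 73 × 2 = 146.
Total: 146.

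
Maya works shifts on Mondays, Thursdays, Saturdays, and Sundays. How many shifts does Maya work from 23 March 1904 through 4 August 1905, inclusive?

285

23 March 1904 is a Wednesday.
From 23 March 1904 to 4 August 1905 is 500 days inclusive.
500 = 7 × 71 + 3, so there are 71 full weeks plus 3 extra days.
Each full week contributes 4 days from the set (Mon, Thu, Sat, Sun): 71 × 4 = 284.
The 3 extra days are Wed, Thu, Fri — 1 of them qualifies.
Total: 284 + 1 = 285.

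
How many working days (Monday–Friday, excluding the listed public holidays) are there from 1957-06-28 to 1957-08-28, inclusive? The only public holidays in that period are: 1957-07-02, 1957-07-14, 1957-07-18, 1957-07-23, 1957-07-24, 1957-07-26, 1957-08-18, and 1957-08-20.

1957-06-28 is a Friday.
The range spans 62 days (inclusive of both endpoints).
62 = 7 × 8 + 6, so there are 8 full weeks plus 6 extra days.
Each full week contributes 5 weekdays (Mon–Fri): 8 × 5 = 40.
The 6 extra days are Fri, Sat, Sun, Mon, Tue, Wed — 4 of them qualify.
Total: 40 + 4 = 44.
Holidays: 1957-07-02 (Tue); 1957-07-14 (Sun); 1957-07-18 (Thu); 1957-07-23 (Tue); 1957-07-24 (Wed); 1957-07-26 (Fri); 1957-08-18 (Sun); 1957-08-20 (Tue).
6 of the 8 holidays fall on weekdays; the rest are weekends and were already excluded.
Business days: 44 − 6 = 38.

38 working days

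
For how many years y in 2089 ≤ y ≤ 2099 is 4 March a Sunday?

2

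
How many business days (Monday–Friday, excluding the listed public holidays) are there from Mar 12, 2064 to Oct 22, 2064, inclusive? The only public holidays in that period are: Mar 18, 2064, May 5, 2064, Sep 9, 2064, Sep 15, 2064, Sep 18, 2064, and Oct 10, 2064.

155

Mar 12, 2064 is a Wednesday.
That's 225 days from start to end, counting both.
225 = 7 × 32 + 1, so there are 32 full weeks plus 1 extra day.
Each full week contributes 5 weekdays (Mon–Fri): 32 × 5 = 160.
The 1 extra day is Wednesday — 1 of them qualifies.
Total: 160 + 1 = 161.
Holidays: Mar 18, 2064 (Tue); May 5, 2064 (Mon); Sep 9, 2064 (Tue); Sep 15, 2064 (Mon); Sep 18, 2064 (Thu); Oct 10, 2064 (Fri).
All 6 holidays fall on weekdays, so subtract 6.
Business days: 161 − 6 = 155.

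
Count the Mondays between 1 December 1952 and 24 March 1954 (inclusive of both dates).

69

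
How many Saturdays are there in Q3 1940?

13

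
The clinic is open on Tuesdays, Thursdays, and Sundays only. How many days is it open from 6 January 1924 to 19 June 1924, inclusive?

6 January 1924 is a Sunday.
From 6 January 1924 to 19 June 1924 is 166 days inclusive.
166 = 7 × 23 + 5, so there are 23 full weeks plus 5 extra days.
Each full week contributes 3 days from the set (Tue, Thu, Sun): 23 × 3 = 69.
The 5 extra days are Sun, Mon, Tue, Wed, Thu — 3 of them qualify.
Total: 69 + 3 = 72.

72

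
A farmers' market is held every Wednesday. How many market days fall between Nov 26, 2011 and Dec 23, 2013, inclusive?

108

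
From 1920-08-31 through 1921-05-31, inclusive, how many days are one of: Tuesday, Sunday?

1920-08-31 is a Tuesday.
That's 274 days from start to end, counting both.
274 = 7 × 39 + 1, so there are 39 full weeks plus 1 extra day.
Each full week contributes 2 days from the set (Tue, Sun): 39 × 2 = 78.
The 1 extra day is Tuesday — 1 of them qualifies.
Total: 78 + 1 = 79.

79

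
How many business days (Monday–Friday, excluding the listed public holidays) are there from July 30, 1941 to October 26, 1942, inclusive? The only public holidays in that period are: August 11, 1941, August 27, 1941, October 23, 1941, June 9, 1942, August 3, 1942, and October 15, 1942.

318

July 30, 1941 is a Wednesday.
From July 30, 1941 to October 26, 1942 is 454 days inclusive.
454 = 7 × 64 + 6, so there are 64 full weeks plus 6 extra days.
Each full week contributes 5 weekdays (Mon–Fri): 64 × 5 = 320.
The 6 extra days are Wed, Thu, Fri, Sat, Sun, Mon — 4 of them qualify.
Total: 320 + 4 = 324.
Holidays: August 11, 1941 (Mon); August 27, 1941 (Wed); October 23, 1941 (Thu); June 9, 1942 (Tue); August 3, 1942 (Mon); October 15, 1942 (Thu).
All 6 holidays fall on weekdays, so subtract 6.
Business days: 324 − 6 = 318.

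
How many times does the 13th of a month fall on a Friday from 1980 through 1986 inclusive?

12

Friday-the-13ths by year:
1980: Jun
1981: Feb, Mar, Nov
1982: Aug
1983: May
1984: Jan, Apr, Jul
1985: Sep, Dec
1986: Jun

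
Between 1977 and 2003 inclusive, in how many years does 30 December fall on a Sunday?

Day of week of December 30 in each year:
1977: Fri, 1978: Sat, 1979: Sun ✓, 1980: Tue, 1981: Wed, 1982: Thu, 1983: Fri, 1984: Sun ✓, 1985: Mon, 1986: Tue, 1987: Wed, 1988: Fri, 1989: Sat, 1990: Sun ✓, 1991: Mon, 1992: Wed, 1993: Thu, 1994: Fri, 1995: Sat, 1996: Mon, 1997: Tue, 1998: Wed, 1999: Thu, 2000: Sat, 2001: Sun ✓, 2002: Mon, 2003: Tue
Sundays: 1979, 1984, 1990, 2001.

4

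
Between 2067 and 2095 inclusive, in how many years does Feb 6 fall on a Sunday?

5

Day of week of February 6 in each year:
2067: Sun ✓, 2068: Mon, 2069: Wed, 2070: Thu, 2071: Fri, 2072: Sat, 2073: Mon, 2074: Tue, 2075: Wed, 2076: Thu, 2077: Sat, 2078: Sun ✓, 2079: Mon, 2080: Tue, 2081: Thu, 2082: Fri, 2083: Sat, 2084: Sun ✓, 2085: Tue, 2086: Wed, 2087: Thu, 2088: Fri, 2089: Sun ✓, 2090: Mon, 2091: Tue, 2092: Wed, 2093: Fri, 2094: Sat, 2095: Sun ✓
Sundays: 2067, 2078, 2084, 2089, 2095.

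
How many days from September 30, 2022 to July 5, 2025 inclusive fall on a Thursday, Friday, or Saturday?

September 30, 2022 is a Friday.
That's 1010 days from start to end, counting both.
1010 = 7 × 144 + 2, so there are 144 full weeks plus 2 extra days.
Each full week contributes 3 days from the set (Thu, Fri, Sat): 144 × 3 = 432.
The 2 extra days are Fri, Sat — 2 of them qualify.
Total: 432 + 2 = 434.

434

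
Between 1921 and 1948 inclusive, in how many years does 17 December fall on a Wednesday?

Day of week of December 17 in each year:
1921: Sat, 1922: Sun, 1923: Mon, 1924: Wed ✓, 1925: Thu, 1926: Fri, 1927: Sat, 1928: Mon, 1929: Tue, 1930: Wed ✓, 1931: Thu, 1932: Sat, 1933: Sun, 1934: Mon, 1935: Tue, 1936: Thu, 1937: Fri, 1938: Sat, 1939: Sun, 1940: Tue, 1941: Wed ✓, 1942: Thu, 1943: Fri, 1944: Sun, 1945: Mon, 1946: Tue, 1947: Wed ✓, 1948: Fri
Wednesdays: 1924, 1930, 1941, 1947.

4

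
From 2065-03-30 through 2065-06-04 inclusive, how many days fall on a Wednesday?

2065-03-30 is a Monday.
From 2065-03-30 to 2065-06-04 is 67 days inclusive.
67 = 7 × 9 + 4, so there are 9 full weeks plus 4 extra days.
Each full week contributes one Wednesday: 9 so far.
The 4 extra days are Mon, Tue, Wed, Thu — 1 of them qualifies.
Total: 9 + 1 = 10.

10 Wednesdays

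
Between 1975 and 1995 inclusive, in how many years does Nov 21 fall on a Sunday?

Day of week of November 21 in each year:
1975: Fri, 1976: Sun ✓, 1977: Mon, 1978: Tue, 1979: Wed, 1980: Fri, 1981: Sat, 1982: Sun ✓, 1983: Mon, 1984: Wed, 1985: Thu, 1986: Fri, 1987: Sat, 1988: Mon, 1989: Tue, 1990: Wed, 1991: Thu, 1992: Sat, 1993: Sun ✓, 1994: Mon, 1995: Tue
Sundays: 1976, 1982, 1993.

3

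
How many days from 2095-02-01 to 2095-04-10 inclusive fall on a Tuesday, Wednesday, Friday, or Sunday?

40

2095-02-01 is a Tuesday.
That's 69 days from start to end, counting both.
69 = 7 × 9 + 6, so there are 9 full weeks plus 6 extra days.
Each full week contributes 4 days from the set (Tue, Wed, Fri, Sun): 9 × 4 = 36.
The 6 extra days are Tuesday, Wednesday, Thursday, Friday, Saturday, Sunday — 4 of them qualify.
Total: 36 + 4 = 40.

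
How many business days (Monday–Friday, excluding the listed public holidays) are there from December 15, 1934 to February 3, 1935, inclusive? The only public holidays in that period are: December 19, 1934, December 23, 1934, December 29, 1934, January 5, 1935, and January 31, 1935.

33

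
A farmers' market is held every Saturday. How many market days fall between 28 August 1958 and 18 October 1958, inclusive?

8 Saturdays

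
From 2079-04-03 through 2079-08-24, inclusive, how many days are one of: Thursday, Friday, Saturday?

61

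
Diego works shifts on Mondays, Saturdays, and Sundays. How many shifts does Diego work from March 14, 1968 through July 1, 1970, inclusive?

March 14, 1968 is a Thursday.
The range spans 840 days (inclusive of both endpoints).
840 = 7 × 120, so the span is exactly 120 full weeks.
Each full week contributes 3 days from the set (Mon, Sat, Sun): 120 × 3 = 360.

360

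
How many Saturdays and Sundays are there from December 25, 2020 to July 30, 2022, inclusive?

December 25, 2020 is a Friday.
That's 583 days from start to end, counting both.
583 = 7 × 83 + 2, so there are 83 full weeks plus 2 extra days.
Each full week contributes 2 weekend days (Sat, Sun): 83 × 2 = 166.
The 2 extra days are Fri, Sat — 1 of them qualifies.
Total: 166 + 1 = 167.

167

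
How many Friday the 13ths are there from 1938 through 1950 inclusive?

21

Friday-the-13ths by year:
1938: May
1939: Jan, Oct
1940: Sep, Dec
1941: Jun
1942: Feb, Mar, Nov
1943: Aug
1944: Oct
1945: Apr, Jul
1946: Sep, Dec
1947: Jun
1948: Feb, Aug
1949: May
1950: Jan, Oct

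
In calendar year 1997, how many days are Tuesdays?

January 1, 1997 is a Wednesday.
That's 365 days from start to end, counting both.
365 = 7 × 52 + 1, so there are 52 full weeks plus 1 extra day.
Each full week contributes one Tuesday: 52 so far.
The 1 extra day is Wed — none qualify.
Total: 52 + 0 = 52.

52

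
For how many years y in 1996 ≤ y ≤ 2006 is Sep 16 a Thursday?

Day of week of September 16 in each year:
1996: Mon, 1997: Tue, 1998: Wed, 1999: Thu ✓, 2000: Sat, 2001: Sun, 2002: Mon, 2003: Tue, 2004: Thu ✓, 2005: Fri, 2006: Sat
Thursdays: 1999, 2004.

2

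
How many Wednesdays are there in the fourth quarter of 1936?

13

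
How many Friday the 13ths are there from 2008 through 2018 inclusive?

Friday-the-13ths by year:
2008: Jun
2009: Feb, Mar, Nov
2010: Aug
2011: May
2012: Jan, Apr, Jul
2013: Sep, Dec
2014: Jun
2015: Feb, Mar, Nov
2016: May
2017: Jan, Oct
2018: Apr, Jul

20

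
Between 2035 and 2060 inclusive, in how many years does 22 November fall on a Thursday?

4

Day of week of November 22 in each year:
2035: Thu ✓, 2036: Sat, 2037: Sun, 2038: Mon, 2039: Tue, 2040: Thu ✓, 2041: Fri, 2042: Sat, 2043: Sun, 2044: Tue, 2045: Wed, 2046: Thu ✓, 2047: Fri, 2048: Sun, 2049: Mon, 2050: Tue, 2051: Wed, 2052: Fri, 2053: Sat, 2054: Sun, 2055: Mon, 2056: Wed, 2057: Thu ✓, 2058: Fri, 2059: Sat, 2060: Mon
Thursdays: 2035, 2040, 2046, 2057.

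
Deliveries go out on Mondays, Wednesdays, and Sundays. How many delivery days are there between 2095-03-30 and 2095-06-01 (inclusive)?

2095-03-30 is a Wednesday.
From 2095-03-30 to 2095-06-01 is 64 days inclusive.
64 = 7 × 9 + 1, so there are 9 full weeks plus 1 extra day.
Each full week contributes 3 days from the set (Mon, Wed, Sun): 9 × 3 = 27.
The 1 extra day is Wednesday — 1 of them qualifies.
Total: 27 + 1 = 28.

28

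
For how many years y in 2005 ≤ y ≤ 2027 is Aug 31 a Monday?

Day of week of August 31 in each year:
2005: Wed, 2006: Thu, 2007: Fri, 2008: Sun, 2009: Mon ✓, 2010: Tue, 2011: Wed, 2012: Fri, 2013: Sat, 2014: Sun, 2015: Mon ✓, 2016: Wed, 2017: Thu, 2018: Fri, 2019: Sat, 2020: Mon ✓, 2021: Tue, 2022: Wed, 2023: Thu, 2024: Sat, 2025: Sun, 2026: Mon ✓, 2027: Tue
Mondays: 2009, 2015, 2020, 2026.

4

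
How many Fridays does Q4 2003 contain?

13

Oct 1, 2003 is a Wednesday.
From Oct 1, 2003 to Dec 31, 2003 is 92 days inclusive.
92 = 7 × 13 + 1, so there are 13 full weeks plus 1 extra day.
Each full week contributes one Friday: 13 so far.
The 1 extra day is Wed — none qualify.
Total: 13 + 0 = 13.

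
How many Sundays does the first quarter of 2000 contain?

13

1 January 2000 is a Saturday.
From 1 January 2000 to 31 March 2000 is 91 days inclusive.
91 = 7 × 13, so the span is exactly 13 full weeks.
Each full week contributes one Sunday: 13 so far.
Total: 13.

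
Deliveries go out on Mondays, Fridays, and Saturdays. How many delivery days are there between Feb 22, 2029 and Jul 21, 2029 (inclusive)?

65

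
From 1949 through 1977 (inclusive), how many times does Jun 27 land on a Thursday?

Day of week of June 27 in each year:
1949: Mon, 1950: Tue, 1951: Wed, 1952: Fri, 1953: Sat, 1954: Sun, 1955: Mon, 1956: Wed, 1957: Thu ✓, 1958: Fri, 1959: Sat, 1960: Mon, 1961: Tue, 1962: Wed, 1963: Thu ✓, 1964: Sat, 1965: Sun, 1966: Mon, 1967: Tue, 1968: Thu ✓, 1969: Fri, 1970: Sat, 1971: Sun, 1972: Tue, 1973: Wed, 1974: Thu ✓, 1975: Fri, 1976: Sun, 1977: Mon
Thursdays: 1957, 1963, 1968, 1974.

4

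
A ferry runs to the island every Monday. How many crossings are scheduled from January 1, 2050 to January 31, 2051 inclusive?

57 Mondays

January 1, 2050 is a Saturday.
The range spans 396 days (inclusive of both endpoints).
396 = 7 × 56 + 4, so there are 56 full weeks plus 4 extra days.
Each full week contributes one Monday: 56 so far.
The 4 extra days are Sat, Sun, Mon, Tue — 1 of them qualifies.
Total: 56 + 1 = 57.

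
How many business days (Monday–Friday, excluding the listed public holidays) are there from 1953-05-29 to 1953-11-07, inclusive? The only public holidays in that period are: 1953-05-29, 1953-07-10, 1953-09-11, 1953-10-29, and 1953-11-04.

111 business days

1953-05-29 is a Friday.
That's 163 days from start to end, counting both.
163 = 7 × 23 + 2, so there are 23 full weeks plus 2 extra days.
Each full week contributes 5 weekdays (Mon–Fri): 23 × 5 = 115.
The 2 extra days are Fri, Sat — 1 of them qualifies.
Total: 115 + 1 = 116.
Holidays: 1953-05-29 (Fri); 1953-07-10 (Fri); 1953-09-11 (Fri); 1953-10-29 (Thu); 1953-11-04 (Wed).
All 5 holidays fall on weekdays, so subtract 5.
Business days: 116 − 5 = 111.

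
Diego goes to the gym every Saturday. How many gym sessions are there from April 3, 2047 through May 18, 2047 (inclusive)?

7 Saturdays

April 3, 2047 is a Wednesday.
From April 3, 2047 to May 18, 2047 is 46 days inclusive.
46 = 7 × 6 + 4, so there are 6 full weeks plus 4 extra days.
Each full week contributes one Saturday: 6 so far.
The 4 extra days are Wed, Thu, Fri, Sat — 1 of them qualifies.
Total: 6 + 1 = 7.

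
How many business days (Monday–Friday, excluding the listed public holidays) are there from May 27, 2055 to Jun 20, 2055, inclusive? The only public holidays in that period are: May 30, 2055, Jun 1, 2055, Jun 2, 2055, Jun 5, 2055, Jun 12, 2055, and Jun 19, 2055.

15

May 27, 2055 is a Thursday.
That's 25 days from start to end, counting both.
25 = 7 × 3 + 4, so there are 3 full weeks plus 4 extra days.
Each full week contributes 5 weekdays (Mon–Fri): 3 × 5 = 15.
The 4 extra days are Thu, Fri, Sat, Sun — 2 of them qualify.
Total: 15 + 2 = 17.
Holidays: May 30, 2055 (Sun); Jun 1, 2055 (Tue); Jun 2, 2055 (Wed); Jun 5, 2055 (Sat); Jun 12, 2055 (Sat); Jun 19, 2055 (Sat).
2 of the 6 holidays fall on weekdays; the rest are weekends and were already excluded.
Business days: 17 − 2 = 15.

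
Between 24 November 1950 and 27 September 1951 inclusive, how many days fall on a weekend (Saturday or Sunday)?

24 November 1950 is a Friday.
That's 308 days from start to end, counting both.
308 = 7 × 44, so the span is exactly 44 full weeks.
Each full week contributes 2 weekend days (Sat, Sun): 44 × 2 = 88.

88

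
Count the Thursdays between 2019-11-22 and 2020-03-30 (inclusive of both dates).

2019-11-22 is a Friday.
The range spans 130 days (inclusive of both endpoints).
130 = 7 × 18 + 4, so there are 18 full weeks plus 4 extra days.
Each full week contributes one Thursday: 18 so far.
The 4 extra days are Fri, Sat, Sun, Mon — none qualify.
Total: 18 + 0 = 18.

18 Thursdays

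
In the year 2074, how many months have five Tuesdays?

A month has five Tuesdays exactly when Tuesday falls within its first (length − 28) days.
Jan: 31 days, starts Mon → 5 of Mon, Tue, Wed ✓
Feb: 28 days, starts Thu → 5 of (none)
Mar: 31 days, starts Thu → 5 of Thu, Fri, Sat
Apr: 30 days, starts Sun → 5 of Sun, Mon
May: 31 days, starts Tue → 5 of Tue, Wed, Thu ✓
Jun: 30 days, starts Fri → 5 of Fri, Sat
Jul: 31 days, starts Sun → 5 of Sun, Mon, Tue ✓
Aug: 31 days, starts Wed → 5 of Wed, Thu, Fri
Sep: 30 days, starts Sat → 5 of Sat, Sun
Oct: 31 days, starts Mon → 5 of Mon, Tue, Wed ✓
Nov: 30 days, starts Thu → 5 of Thu, Fri
Dec: 31 days, starts Sat → 5 of Sat, Sun, Mon
Months with five Tuesdays: Jan, May, Jul, Oct.

4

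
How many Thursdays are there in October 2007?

2007-10-01 is a Monday.
That's 31 days from start to end, counting both.
31 = 7 × 4 + 3, so there are 4 full weeks plus 3 extra days.
Each full week contributes one Thursday: 4 so far.
The 3 extra days are Mon, Tue, Wed — none qualify.
Total: 4 + 0 = 4.

4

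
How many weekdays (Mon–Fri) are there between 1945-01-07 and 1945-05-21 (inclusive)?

96 weekdays

1945-01-07 is a Sunday.
That's 135 days from start to end, counting both.
135 = 7 × 19 + 2, so there are 19 full weeks plus 2 extra days.
Each full week contributes 5 weekdays (Mon–Fri): 19 × 5 = 95.
The 2 extra days are Sunday, Monday — 1 of them qualifies.
Total: 95 + 1 = 96.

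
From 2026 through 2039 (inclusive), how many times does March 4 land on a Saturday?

Day of week of March 4 in each year:
2026: Wed, 2027: Thu, 2028: Sat ✓, 2029: Sun, 2030: Mon, 2031: Tue, 2032: Thu, 2033: Fri, 2034: Sat ✓, 2035: Sun, 2036: Tue, 2037: Wed, 2038: Thu, 2039: Fri
Saturdays: 2028, 2034.

2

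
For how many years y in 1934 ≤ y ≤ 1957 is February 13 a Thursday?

Day of week of February 13 in each year:
1934: Tue, 1935: Wed, 1936: Thu ✓, 1937: Sat, 1938: Sun, 1939: Mon, 1940: Tue, 1941: Thu ✓, 1942: Fri, 1943: Sat, 1944: Sun, 1945: Tue, 1946: Wed, 1947: Thu ✓, 1948: Fri, 1949: Sun, 1950: Mon, 1951: Tue, 1952: Wed, 1953: Fri, 1954: Sat, 1955: Sun, 1956: Mon, 1957: Wed
Thursdays: 1936, 1941, 1947.

3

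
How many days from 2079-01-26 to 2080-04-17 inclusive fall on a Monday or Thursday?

128

2079-01-26 is a Thursday.
From 2079-01-26 to 2080-04-17 is 448 days inclusive.
448 = 7 × 64, so the span is exactly 64 full weeks.
Each full week contributes 2 days from the set (Mon, Thu): 64 × 2 = 128.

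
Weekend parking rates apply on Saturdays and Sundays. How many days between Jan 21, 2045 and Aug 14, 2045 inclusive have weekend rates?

60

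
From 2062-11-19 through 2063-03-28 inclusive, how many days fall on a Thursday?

18 Thursdays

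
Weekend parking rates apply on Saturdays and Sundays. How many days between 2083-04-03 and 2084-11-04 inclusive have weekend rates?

2083-04-03 is a Saturday.
From 2083-04-03 to 2084-11-04 is 582 days inclusive.
582 = 7 × 83 + 1, so there are 83 full weeks plus 1 extra day.
Each full week contributes 2 weekend days (Sat, Sun): 83 × 2 = 166.
The 1 extra day is Sat — 1 of them qualifies.
Total: 166 + 1 = 167.

167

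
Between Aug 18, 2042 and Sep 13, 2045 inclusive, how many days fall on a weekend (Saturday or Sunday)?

320

Aug 18, 2042 is a Monday.
That's 1123 days from start to end, counting both.
1123 = 7 × 160 + 3, so there are 160 full weeks plus 3 extra days.
Each full week contributes 2 weekend days (Sat, Sun): 160 × 2 = 320.
The 3 extra days are Mon, Tue, Wed — none qualify.
Total: 320 + 0 = 320.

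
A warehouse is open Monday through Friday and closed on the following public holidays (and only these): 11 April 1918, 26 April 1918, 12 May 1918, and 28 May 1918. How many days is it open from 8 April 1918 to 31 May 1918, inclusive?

37 working days

8 April 1918 is a Monday.
That's 54 days from start to end, counting both.
54 = 7 × 7 + 5, so there are 7 full weeks plus 5 extra days.
Each full week contributes 5 weekdays (Mon–Fri): 7 × 5 = 35.
The 5 extra days are Monday, Tuesday, Wednesday, Thursday, Friday — 5 of them qualify.
Total: 35 + 5 = 40.
Holidays: 11 April 1918 (Thu); 26 April 1918 (Fri); 12 May 1918 (Sun); 28 May 1918 (Tue).
3 of the 4 holidays fall on weekdays; the rest are weekends and were already excluded.
Business days: 40 − 3 = 37.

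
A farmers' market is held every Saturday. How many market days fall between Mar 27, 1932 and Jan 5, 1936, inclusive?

197 Saturdays

Mar 27, 1932 is a Sunday.
The range spans 1380 days (inclusive of both endpoints).
1380 = 7 × 197 + 1, so there are 197 full weeks plus 1 extra day.
Each full week contributes one Saturday: 197 so far.
The 1 extra day is Sunday — none qualify.
Total: 197 + 0 = 197.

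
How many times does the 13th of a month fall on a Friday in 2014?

1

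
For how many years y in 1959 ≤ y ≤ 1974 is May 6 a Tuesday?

Day of week of May 6 in each year:
1959: Wed, 1960: Fri, 1961: Sat, 1962: Sun, 1963: Mon, 1964: Wed, 1965: Thu, 1966: Fri, 1967: Sat, 1968: Mon, 1969: Tue ✓, 1970: Wed, 1971: Thu, 1972: Sat, 1973: Sun, 1974: Mon
Tuesdays: 1969.

1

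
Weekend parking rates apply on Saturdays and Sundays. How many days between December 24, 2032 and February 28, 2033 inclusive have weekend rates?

20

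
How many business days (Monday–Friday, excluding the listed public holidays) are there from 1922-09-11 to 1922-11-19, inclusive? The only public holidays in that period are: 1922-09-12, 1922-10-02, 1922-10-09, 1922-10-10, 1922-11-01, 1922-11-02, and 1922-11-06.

43

1922-09-11 is a Monday.
The range spans 70 days (inclusive of both endpoints).
70 = 7 × 10, so the span is exactly 10 full weeks.
Each full week contributes 5 weekdays (Mon–Fri): 10 × 5 = 50.
Holidays: 1922-09-12 (Tue); 1922-10-02 (Mon); 1922-10-09 (Mon); 1922-10-10 (Tue); 1922-11-01 (Wed); 1922-11-02 (Thu); 1922-11-06 (Mon).
All 7 holidays fall on weekdays, so subtract 7.
Business days: 50 − 7 = 43.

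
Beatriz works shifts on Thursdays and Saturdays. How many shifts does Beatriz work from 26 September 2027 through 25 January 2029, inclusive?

26 September 2027 is a Sunday.
That's 488 days from start to end, counting both.
488 = 7 × 69 + 5, so there are 69 full weeks plus 5 extra days.
Each full week contributes 2 days from the set (Thu, Sat): 69 × 2 = 138.
The 5 extra days are Sun, Mon, Tue, Wed, Thu — 1 of them qualifies.
Total: 138 + 1 = 139.

139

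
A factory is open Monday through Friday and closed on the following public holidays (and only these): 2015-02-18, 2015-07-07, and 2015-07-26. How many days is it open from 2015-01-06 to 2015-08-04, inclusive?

2015-01-06 is a Tuesday.
The range spans 211 days (inclusive of both endpoints).
211 = 7 × 30 + 1, so there are 30 full weeks plus 1 extra day.
Each full week contributes 5 weekdays (Mon–Fri): 30 × 5 = 150.
The 1 extra day is Tue — 1 of them qualifies.
Total: 150 + 1 = 151.
Holidays: 2015-02-18 (Wed); 2015-07-07 (Tue); 2015-07-26 (Sun).
2 of the 3 holidays fall on weekdays; the rest are weekends and were already excluded.
Business days: 151 − 2 = 149.

149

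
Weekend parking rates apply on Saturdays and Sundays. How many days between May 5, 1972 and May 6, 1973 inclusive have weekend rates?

106

May 5, 1972 is a Friday.
The range spans 367 days (inclusive of both endpoints).
367 = 7 × 52 + 3, so there are 52 full weeks plus 3 extra days.
Each full week contributes 2 weekend days (Sat, Sun): 52 × 2 = 104.
The 3 extra days are Friday, Saturday, Sunday — 2 of them qualify.
Total: 104 + 2 = 106.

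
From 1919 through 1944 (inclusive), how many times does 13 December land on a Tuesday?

4

Day of week of December 13 in each year:
1919: Sat, 1920: Mon, 1921: Tue ✓, 1922: Wed, 1923: Thu, 1924: Sat, 1925: Sun, 1926: Mon, 1927: Tue ✓, 1928: Thu, 1929: Fri, 1930: Sat, 1931: Sun, 1932: Tue ✓, 1933: Wed, 1934: Thu, 1935: Fri, 1936: Sun, 1937: Mon, 1938: Tue ✓, 1939: Wed, 1940: Fri, 1941: Sat, 1942: Sun, 1943: Mon, 1944: Wed
Tuesdays: 1921, 1927, 1932, 1938.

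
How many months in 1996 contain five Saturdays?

4

A month has five Saturdays exactly when Saturday falls within its first (length − 28) days.
Jan: 31 days, starts Mon → 5 of Mon, Tue, Wed
Feb: 29 days, starts Thu → 5 of Thu
Mar: 31 days, starts Fri → 5 of Fri, Sat, Sun ✓
Apr: 30 days, starts Mon → 5 of Mon, Tue
May: 31 days, starts Wed → 5 of Wed, Thu, Fri
Jun: 30 days, starts Sat → 5 of Sat, Sun ✓
Jul: 31 days, starts Mon → 5 of Mon, Tue, Wed
Aug: 31 days, starts Thu → 5 of Thu, Fri, Sat ✓
Sep: 30 days, starts Sun → 5 of Sun, Mon
Oct: 31 days, starts Tue → 5 of Tue, Wed, Thu
Nov: 30 days, starts Fri → 5 of Fri, Sat ✓
Dec: 31 days, starts Sun → 5 of Sun, Mon, Tue
Months with five Saturdays: Mar, Jun, Aug, Nov.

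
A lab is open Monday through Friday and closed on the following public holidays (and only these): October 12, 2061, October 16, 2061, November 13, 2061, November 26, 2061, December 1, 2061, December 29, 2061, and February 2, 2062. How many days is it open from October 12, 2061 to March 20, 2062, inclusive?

110 working days

October 12, 2061 is a Wednesday.
That's 160 days from start to end, counting both.
160 = 7 × 22 + 6, so there are 22 full weeks plus 6 extra days.
Each full week contributes 5 weekdays (Mon–Fri): 22 × 5 = 110.
The 6 extra days are Wednesday, Thursday, Friday, Saturday, Sunday, Monday — 4 of them qualify.
Total: 110 + 4 = 114.
Holidays: October 12, 2061 (Wed); October 16, 2061 (Sun); November 13, 2061 (Sun); November 26, 2061 (Sat); December 1, 2061 (Thu); December 29, 2061 (Thu); February 2, 2062 (Thu).
4 of the 7 holidays fall on weekdays; the rest are weekends and were already excluded.
Business days: 114 − 4 = 110.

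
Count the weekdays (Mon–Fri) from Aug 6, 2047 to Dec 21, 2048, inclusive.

Aug 6, 2047 is a Tuesday.
That's 504 days from start to end, counting both.
504 = 7 × 72, so the span is exactly 72 full weeks.
Each full week contributes 5 weekdays (Mon–Fri): 72 × 5 = 360.

360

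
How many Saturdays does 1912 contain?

January 1, 1912 is a Monday.
That's 366 days from start to end, counting both.
366 = 7 × 52 + 2, so there are 52 full weeks plus 2 extra days.
Each full week contributes one Saturday: 52 so far.
The 2 extra days are Monday, Tuesday — none qualify.
Total: 52 + 0 = 52.

52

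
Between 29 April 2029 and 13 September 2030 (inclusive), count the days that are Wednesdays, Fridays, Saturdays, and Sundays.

29 April 2029 is a Sunday.
From 29 April 2029 to 13 September 2030 is 503 days inclusive.
503 = 7 × 71 + 6, so there are 71 full weeks plus 6 extra days.
Each full week contributes 4 days from the set (Wed, Fri, Sat, Sun): 71 × 4 = 284.
The 6 extra days are Sunday, Monday, Tuesday, Wednesday, Thursday, Friday — 3 of them qualify.
Total: 284 + 3 = 287.

287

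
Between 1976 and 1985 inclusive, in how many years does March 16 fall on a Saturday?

Day of week of March 16 in each year:
1976: Tue, 1977: Wed, 1978: Thu, 1979: Fri, 1980: Sun, 1981: Mon, 1982: Tue, 1983: Wed, 1984: Fri, 1985: Sat ✓
Saturdays: 1985.

1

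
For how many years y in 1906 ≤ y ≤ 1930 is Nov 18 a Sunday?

4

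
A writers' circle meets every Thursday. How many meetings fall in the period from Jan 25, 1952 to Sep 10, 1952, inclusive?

Jan 25, 1952 is a Friday.
That's 230 days from start to end, counting both.
230 = 7 × 32 + 6, so there are 32 full weeks plus 6 extra days.
Each full week contributes one Thursday: 32 so far.
The 6 extra days are Friday, Saturday, Sunday, Monday, Tuesday, Wednesday — none qualify.
Total: 32 + 0 = 32.

32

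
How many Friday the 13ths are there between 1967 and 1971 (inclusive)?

9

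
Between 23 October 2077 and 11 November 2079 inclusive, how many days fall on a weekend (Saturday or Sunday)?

23 October 2077 is a Saturday.
The range spans 750 days (inclusive of both endpoints).
750 = 7 × 107 + 1, so there are 107 full weeks plus 1 extra day.
Each full week contributes 2 weekend days (Sat, Sun): 107 × 2 = 214.
The 1 extra day is Saturday — 1 of them qualifies.
Total: 214 + 1 = 215.

215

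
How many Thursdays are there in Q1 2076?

1 January 2076 is a Wednesday.
That's 91 days from start to end, counting both.
91 = 7 × 13, so the span is exactly 13 full weeks.
Each full week contributes one Thursday: 13 so far.

13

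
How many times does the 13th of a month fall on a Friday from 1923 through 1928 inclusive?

Friday-the-13ths by year:
1923: Apr, Jul
1924: Jun
1925: Feb, Mar, Nov
1926: Aug
1927: May
1928: Jan, Apr, Jul

11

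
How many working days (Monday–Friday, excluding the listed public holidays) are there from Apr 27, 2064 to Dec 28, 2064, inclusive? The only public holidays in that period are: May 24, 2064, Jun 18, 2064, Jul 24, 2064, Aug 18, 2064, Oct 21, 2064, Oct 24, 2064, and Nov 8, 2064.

Apr 27, 2064 is a Sunday.
That's 246 days from start to end, counting both.
246 = 7 × 35 + 1, so there are 35 full weeks plus 1 extra day.
Each full week contributes 5 weekdays (Mon–Fri): 35 × 5 = 175.
The 1 extra day is Sun — none qualify.
Total: 175 + 0 = 175.
Holidays: May 24, 2064 (Sat); Jun 18, 2064 (Wed); Jul 24, 2064 (Thu); Aug 18, 2064 (Mon); Oct 21, 2064 (Tue); Oct 24, 2064 (Fri); Nov 8, 2064 (Sat).
5 of the 7 holidays fall on weekdays; the rest are weekends and were already excluded.
Business days: 175 − 5 = 170.

170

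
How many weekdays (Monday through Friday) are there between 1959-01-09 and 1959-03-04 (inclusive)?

1959-01-09 is a Friday.
The range spans 55 days (inclusive of both endpoints).
55 = 7 × 7 + 6, so there are 7 full weeks plus 6 extra days.
Each full week contributes 5 weekdays (Mon–Fri): 7 × 5 = 35.
The 6 extra days are Fri, Sat, Sun, Mon, Tue, Wed — 4 of them qualify.
Total: 35 + 4 = 39.

39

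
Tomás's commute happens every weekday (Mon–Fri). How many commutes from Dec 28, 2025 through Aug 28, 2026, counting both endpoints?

Dec 28, 2025 is a Sunday.
That's 244 days from start to end, counting both.
244 = 7 × 34 + 6, so there are 34 full weeks plus 6 extra days.
Each full week contributes 5 weekdays (Mon–Fri): 34 × 5 = 170.
The 6 extra days are Sun, Mon, Tue, Wed, Thu, Fri — 5 of them qualify.
Total: 170 + 5 = 175.

175 weekdays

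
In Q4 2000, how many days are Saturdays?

13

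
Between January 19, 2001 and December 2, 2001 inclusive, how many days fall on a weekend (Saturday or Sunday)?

January 19, 2001 is a Friday.
That's 318 days from start to end, counting both.
318 = 7 × 45 + 3, so there are 45 full weeks plus 3 extra days.
Each full week contributes 2 weekend days (Sat, Sun): 45 × 2 = 90.
The 3 extra days are Friday, Saturday, Sunday — 2 of them qualify.
Total: 90 + 2 = 92.

92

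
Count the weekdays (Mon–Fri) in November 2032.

1 November 2032 is a Monday.
From 1 November 2032 to 30 November 2032 is 30 days inclusive.
30 = 7 × 4 + 2, so there are 4 full weeks plus 2 extra days.
Each full week contributes 5 weekdays (Mon–Fri): 4 × 5 = 20.
The 2 extra days are Mon, Tue — 2 of them qualify.
Total: 20 + 2 = 22.

22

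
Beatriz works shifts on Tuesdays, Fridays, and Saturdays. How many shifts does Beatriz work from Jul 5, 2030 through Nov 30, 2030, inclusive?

Jul 5, 2030 is a Friday.
The range spans 149 days (inclusive of both endpoints).
149 = 7 × 21 + 2, so there are 21 full weeks plus 2 extra days.
Each full week contributes 3 days from the set (Tue, Fri, Sat): 21 × 3 = 63.
The 2 extra days are Friday, Saturday — 2 of them qualify.
Total: 63 + 2 = 65.

65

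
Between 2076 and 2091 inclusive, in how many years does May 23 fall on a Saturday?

Day of week of May 23 in each year:
2076: Sat ✓, 2077: Sun, 2078: Mon, 2079: Tue, 2080: Thu, 2081: Fri, 2082: Sat ✓, 2083: Sun, 2084: Tue, 2085: Wed, 2086: Thu, 2087: Fri, 2088: Sun, 2089: Mon, 2090: Tue, 2091: Wed
Saturdays: 2076, 2082.

2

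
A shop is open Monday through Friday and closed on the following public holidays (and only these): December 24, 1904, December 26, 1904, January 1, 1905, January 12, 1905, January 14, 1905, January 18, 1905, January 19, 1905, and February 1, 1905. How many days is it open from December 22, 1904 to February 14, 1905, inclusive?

34

December 22, 1904 is a Thursday.
From December 22, 1904 to February 14, 1905 is 55 days inclusive.
55 = 7 × 7 + 6, so there are 7 full weeks plus 6 extra days.
Each full week contributes 5 weekdays (Mon–Fri): 7 × 5 = 35.
The 6 extra days are Thursday, Friday, Saturday, Sunday, Monday, Tuesday — 4 of them qualify.
Total: 35 + 4 = 39.
Holidays: December 24, 1904 (Sat); December 26, 1904 (Mon); January 1, 1905 (Sun); January 12, 1905 (Thu); January 14, 1905 (Sat); January 18, 1905 (Wed); January 19, 1905 (Thu); February 1, 1905 (Wed).
5 of the 8 holidays fall on weekdays; the rest are weekends and were already excluded.
Business days: 39 − 5 = 34.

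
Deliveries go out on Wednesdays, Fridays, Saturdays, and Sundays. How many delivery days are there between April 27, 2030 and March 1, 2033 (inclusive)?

April 27, 2030 is a Saturday.
The range spans 1040 days (inclusive of both endpoints).
1040 = 7 × 148 + 4, so there are 148 full weeks plus 4 extra days.
Each full week contributes 4 days from the set (Wed, Fri, Sat, Sun): 148 × 4 = 592.
The 4 extra days are Sat, Sun, Mon, Tue — 2 of them qualify.
Total: 592 + 2 = 594.

594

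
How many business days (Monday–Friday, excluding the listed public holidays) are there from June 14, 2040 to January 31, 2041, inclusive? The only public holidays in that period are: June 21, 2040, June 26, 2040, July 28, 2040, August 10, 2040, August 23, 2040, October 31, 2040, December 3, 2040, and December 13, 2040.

June 14, 2040 is a Thursday.
From June 14, 2040 to January 31, 2041 is 232 days inclusive.
232 = 7 × 33 + 1, so there are 33 full weeks plus 1 extra day.
Each full week contributes 5 weekdays (Mon–Fri): 33 × 5 = 165.
The 1 extra day is Thu — 1 of them qualifies.
Total: 165 + 1 = 166.
Holidays: June 21, 2040 (Thu); June 26, 2040 (Tue); July 28, 2040 (Sat); August 10, 2040 (Fri); August 23, 2040 (Thu); October 31, 2040 (Wed); December 3, 2040 (Mon); December 13, 2040 (Thu).
7 of the 8 holidays fall on weekdays; the rest are weekends and were already excluded.
Business days: 166 − 7 = 159.

159 business days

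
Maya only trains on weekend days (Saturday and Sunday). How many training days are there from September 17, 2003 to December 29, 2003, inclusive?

September 17, 2003 is a Wednesday.
From September 17, 2003 to December 29, 2003 is 104 days inclusive.
104 = 7 × 14 + 6, so there are 14 full weeks plus 6 extra days.
Each full week contributes 2 weekend days (Sat, Sun): 14 × 2 = 28.
The 6 extra days are Wednesday, Thursday, Friday, Saturday, Sunday, Monday — 2 of them qualify.
Total: 28 + 2 = 30.

30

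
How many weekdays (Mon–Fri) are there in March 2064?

2064-03-01 is a Saturday.
From 2064-03-01 to 2064-03-31 is 31 days inclusive.
31 = 7 × 4 + 3, so there are 4 full weeks plus 3 extra days.
Each full week contributes 5 weekdays (Mon–Fri): 4 × 5 = 20.
The 3 extra days are Saturday, Sunday, Monday — 1 of them qualifies.
Total: 20 + 1 = 21.

21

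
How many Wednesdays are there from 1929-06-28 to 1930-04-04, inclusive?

40 Wednesdays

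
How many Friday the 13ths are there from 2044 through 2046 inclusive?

5

Friday-the-13ths by year:
2044: May
2045: Jan, Oct
2046: Apr, Jul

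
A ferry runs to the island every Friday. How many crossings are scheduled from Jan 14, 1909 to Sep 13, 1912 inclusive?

192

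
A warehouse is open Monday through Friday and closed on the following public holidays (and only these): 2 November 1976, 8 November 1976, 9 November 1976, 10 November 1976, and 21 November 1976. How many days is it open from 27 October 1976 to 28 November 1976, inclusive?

19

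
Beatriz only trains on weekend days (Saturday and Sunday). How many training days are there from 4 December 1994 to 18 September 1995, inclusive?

83

4 December 1994 is a Sunday.
From 4 December 1994 to 18 September 1995 is 289 days inclusive.
289 = 7 × 41 + 2, so there are 41 full weeks plus 2 extra days.
Each full week contributes 2 weekend days (Sat, Sun): 41 × 2 = 82.
The 2 extra days are Sun, Mon — 1 of them qualifies.
Total: 82 + 1 = 83.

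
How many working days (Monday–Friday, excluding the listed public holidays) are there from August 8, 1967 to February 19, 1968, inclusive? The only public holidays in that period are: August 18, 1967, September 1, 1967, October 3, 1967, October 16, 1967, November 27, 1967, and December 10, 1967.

August 8, 1967 is a Tuesday.
That's 196 days from start to end, counting both.
196 = 7 × 28, so the span is exactly 28 full weeks.
Each full week contributes 5 weekdays (Mon–Fri): 28 × 5 = 140.
Total: 140.
Holidays: August 18, 1967 (Fri); September 1, 1967 (Fri); October 3, 1967 (Tue); October 16, 1967 (Mon); November 27, 1967 (Mon); December 10, 1967 (Sun).
5 of the 6 holidays fall on weekdays; the rest are weekends and were already excluded.
Business days: 140 − 5 = 135.

135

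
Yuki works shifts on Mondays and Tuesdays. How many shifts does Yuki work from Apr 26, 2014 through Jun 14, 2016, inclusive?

224

Apr 26, 2014 is a Saturday.
The range spans 781 days (inclusive of both endpoints).
781 = 7 × 111 + 4, so there are 111 full weeks plus 4 extra days.
Each full week contributes 2 days from the set (Mon, Tue): 111 × 2 = 222.
The 4 extra days are Saturday, Sunday, Monday, Tuesday — 2 of them qualify.
Total: 222 + 2 = 224.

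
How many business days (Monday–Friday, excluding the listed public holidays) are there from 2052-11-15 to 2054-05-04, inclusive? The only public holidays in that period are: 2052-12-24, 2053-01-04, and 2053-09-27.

381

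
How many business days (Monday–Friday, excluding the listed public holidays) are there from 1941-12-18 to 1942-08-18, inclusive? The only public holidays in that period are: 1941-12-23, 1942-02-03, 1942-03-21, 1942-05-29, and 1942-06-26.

1941-12-18 is a Thursday.
The range spans 244 days (inclusive of both endpoints).
244 = 7 × 34 + 6, so there are 34 full weeks plus 6 extra days.
Each full week contributes 5 weekdays (Mon–Fri): 34 × 5 = 170.
The 6 extra days are Thursday, Friday, Saturday, Sunday, Monday, Tuesday — 4 of them qualify.
Total: 170 + 4 = 174.
Holidays: 1941-12-23 (Tue); 1942-02-03 (Tue); 1942-03-21 (Sat); 1942-05-29 (Fri); 1942-06-26 (Fri).
4 of the 5 holidays fall on weekdays; the rest are weekends and were already excluded.
Business days: 174 − 4 = 170.

170 business days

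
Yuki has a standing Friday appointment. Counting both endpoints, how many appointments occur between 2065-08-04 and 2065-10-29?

2065-08-04 is a Tuesday.
From 2065-08-04 to 2065-10-29 is 87 days inclusive.
87 = 7 × 12 + 3, so there are 12 full weeks plus 3 extra days.
Each full week contributes one Friday: 12 so far.
The 3 extra days are Tue, Wed, Thu — none qualify.
Total: 12 + 0 = 12.

12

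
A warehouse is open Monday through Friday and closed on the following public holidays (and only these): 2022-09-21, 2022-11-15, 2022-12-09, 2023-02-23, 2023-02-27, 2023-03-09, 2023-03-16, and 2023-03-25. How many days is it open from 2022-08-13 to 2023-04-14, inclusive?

2022-08-13 is a Saturday.
That's 245 days from start to end, counting both.
245 = 7 × 35, so the span is exactly 35 full weeks.
Each full week contributes 5 weekdays (Mon–Fri): 35 × 5 = 175.
Holidays: 2022-09-21 (Wed); 2022-11-15 (Tue); 2022-12-09 (Fri); 2023-02-23 (Thu); 2023-02-27 (Mon); 2023-03-09 (Thu); 2023-03-16 (Thu); 2023-03-25 (Sat).
7 of the 8 holidays fall on weekdays; the rest are weekends and were already excluded.
Business days: 175 − 7 = 168.

168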